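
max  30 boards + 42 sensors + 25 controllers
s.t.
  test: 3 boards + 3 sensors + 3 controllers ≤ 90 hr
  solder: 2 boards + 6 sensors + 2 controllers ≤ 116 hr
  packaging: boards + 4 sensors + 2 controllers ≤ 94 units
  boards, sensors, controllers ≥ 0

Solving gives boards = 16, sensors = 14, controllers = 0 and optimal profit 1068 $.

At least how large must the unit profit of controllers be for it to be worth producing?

At the optimum: test uses 90 of 90 (binding); solder uses 116 of 116 (binding); packaging uses 72 of 94 (slack = 22).
Slack constraints have shadow price 0 (complementary slackness).
Dual feasibility on the basic columns requires 3·y_test + 2·y_solder = 30, 3·y_test + 6·y_solder = 42.
Solving: y_test = 8, y_solder = 3.
controllers enters the basis when its profit ≥ yᵀa₃ = 8·3 + 3·2 = 30.

30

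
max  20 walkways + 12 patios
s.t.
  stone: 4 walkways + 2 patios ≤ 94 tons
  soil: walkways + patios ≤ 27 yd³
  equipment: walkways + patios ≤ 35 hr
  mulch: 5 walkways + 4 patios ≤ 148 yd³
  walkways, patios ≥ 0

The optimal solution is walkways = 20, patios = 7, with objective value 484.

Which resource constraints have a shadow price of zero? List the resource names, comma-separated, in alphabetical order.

equipment, mulch

stone: 94/94 (binding)
soil: 27/27 (binding)
equipment: 27/35 (slack 8)
mulch: 128/148 (slack 20)
By complementary slackness, a constraint with positive slack has shadow price 0 → equipment, mulch.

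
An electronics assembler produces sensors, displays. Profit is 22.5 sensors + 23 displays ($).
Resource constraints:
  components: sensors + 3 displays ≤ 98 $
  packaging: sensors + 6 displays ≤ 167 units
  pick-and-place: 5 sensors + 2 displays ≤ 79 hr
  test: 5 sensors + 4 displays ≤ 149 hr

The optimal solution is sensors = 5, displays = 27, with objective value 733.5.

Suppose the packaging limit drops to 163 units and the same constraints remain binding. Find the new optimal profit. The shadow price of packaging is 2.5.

723.5

Δb = -4, so new z* = 733.5 + (2.5)·(-4) = 733.5 − 10 = 723.5.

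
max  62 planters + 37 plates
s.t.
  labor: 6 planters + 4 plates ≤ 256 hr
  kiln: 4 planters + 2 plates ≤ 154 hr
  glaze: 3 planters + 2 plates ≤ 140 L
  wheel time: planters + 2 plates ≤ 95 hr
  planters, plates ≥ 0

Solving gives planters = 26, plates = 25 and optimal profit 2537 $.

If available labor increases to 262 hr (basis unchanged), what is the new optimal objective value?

2573

At the optimum: labor uses 256 of 256 (binding); kiln uses 154 of 154 (binding); glaze uses 128 of 140 (slack = 12); wheel time uses 76 of 95 (slack = 19).
Since glaze, wheel time are not tight, their duals are 0.
The binding rows give the dual system: 6·y_labor + 4·y_kiln = 62 and 4·y_labor + 2·y_kiln = 37.
Solving: y_labor = 6, y_kiln = 6.5.
Δz = y_labor·Δb = 6 × (6) = 36, so new z* = 2537 + 36 = 2573.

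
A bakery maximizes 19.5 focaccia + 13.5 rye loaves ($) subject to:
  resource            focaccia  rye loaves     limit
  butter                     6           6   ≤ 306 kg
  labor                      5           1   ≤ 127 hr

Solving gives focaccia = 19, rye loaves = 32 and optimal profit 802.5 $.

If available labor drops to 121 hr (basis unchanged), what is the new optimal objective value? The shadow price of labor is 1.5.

793.5

Δb = -6, so new z* = 802.5 + (1.5)·(-6) = 802.5 − 9 = 793.5.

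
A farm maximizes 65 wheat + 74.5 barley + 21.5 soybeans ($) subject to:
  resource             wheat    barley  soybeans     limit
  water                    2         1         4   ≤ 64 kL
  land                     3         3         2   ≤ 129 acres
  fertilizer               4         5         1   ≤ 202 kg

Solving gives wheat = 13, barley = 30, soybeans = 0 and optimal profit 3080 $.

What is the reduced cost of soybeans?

-6

At the optimum: water uses 56 of 64 (slack = 8); land uses 129 of 129 (binding); fertilizer uses 202 of 202 (binding).
Slack constraints have shadow price 0 (complementary slackness).
Dual feasibility on the basic columns requires 3·y_land + 4·y_fertilizer = 65, 3·y_land + 5·y_fertilizer = 74.5.
This yields shadow prices y_land = 9, y_fertilizer = 9.5.
Reduced cost of soybeans: c₃ − yᵀa₃ = 21.5 − (9·2 + 9.5·1) = 21.5 − 27.5 = -6.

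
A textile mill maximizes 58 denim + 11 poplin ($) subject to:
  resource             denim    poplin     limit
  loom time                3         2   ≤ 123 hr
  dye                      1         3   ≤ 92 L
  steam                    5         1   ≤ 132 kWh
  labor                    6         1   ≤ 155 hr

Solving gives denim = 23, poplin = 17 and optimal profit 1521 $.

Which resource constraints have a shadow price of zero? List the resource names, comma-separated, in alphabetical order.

loom time: 103/123 (slack 20)
dye: 74/92 (slack 18)
steam: 132/132 (binding)
labor: 155/155 (binding)
By complementary slackness, a constraint with positive slack has shadow price 0 → dye, loom time.

dye, loom time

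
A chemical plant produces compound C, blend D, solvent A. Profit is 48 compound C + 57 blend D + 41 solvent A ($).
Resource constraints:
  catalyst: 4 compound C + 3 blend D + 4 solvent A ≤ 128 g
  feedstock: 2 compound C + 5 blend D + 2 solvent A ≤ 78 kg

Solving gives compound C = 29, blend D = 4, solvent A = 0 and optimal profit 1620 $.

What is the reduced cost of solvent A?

-7

At the optimum: catalyst uses 128 of 128 (binding); feedstock uses 78 of 78 (binding).
From A_Bᵀ y = c: 4·y_catalyst + 2·y_feedstock = 48; 3·y_catalyst + 5·y_feedstock = 57.
→ y_catalyst = 9 and y_feedstock = 6.
Reduced cost of solvent A: c₃ − yᵀa₃ = 41 − (9·4 + 6·2) = 41 − 48 = -7.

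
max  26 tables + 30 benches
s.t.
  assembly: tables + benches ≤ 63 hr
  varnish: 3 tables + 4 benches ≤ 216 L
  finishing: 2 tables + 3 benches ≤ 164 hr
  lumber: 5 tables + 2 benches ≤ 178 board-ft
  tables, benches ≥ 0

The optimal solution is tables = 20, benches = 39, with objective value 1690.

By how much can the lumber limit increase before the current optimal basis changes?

56

Binding constraints: varnish, lumber. The basis is B = [[3,4],[5,2]] with det -14.
Per unit increase in lumber, x* moves by d = (0.2857, -0.2143).
The basis stays optimal until assembly becomes binding; allowable increase = 56 board-ft.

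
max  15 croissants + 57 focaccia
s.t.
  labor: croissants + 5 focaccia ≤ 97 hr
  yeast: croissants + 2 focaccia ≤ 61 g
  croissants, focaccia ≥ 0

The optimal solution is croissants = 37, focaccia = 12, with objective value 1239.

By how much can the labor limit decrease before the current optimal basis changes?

Binding constraints: labor, yeast. The basis is B = [[1,5],[1,2]] with det -3.
Per unit decrease in labor, x* moves by d = (0.6667, -0.3333).
The basis stays optimal until focaccia reaches 0; allowable decrease = 36 hr.

36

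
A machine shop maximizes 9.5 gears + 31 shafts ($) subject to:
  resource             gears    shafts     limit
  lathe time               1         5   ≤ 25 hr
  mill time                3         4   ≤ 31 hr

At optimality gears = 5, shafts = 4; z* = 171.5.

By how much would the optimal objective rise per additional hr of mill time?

At the optimum: lathe time uses 25 of 25 (binding); mill time uses 31 of 31 (binding).
Dual feasibility on the basic columns requires 1·y_lathe time + 3·y_mill time = 9.5, 5·y_lathe time + 4·y_mill time = 31.
→ y_lathe time = 5 and y_mill time = 1.5.
Shadow price of mill time = 1.5.

1.5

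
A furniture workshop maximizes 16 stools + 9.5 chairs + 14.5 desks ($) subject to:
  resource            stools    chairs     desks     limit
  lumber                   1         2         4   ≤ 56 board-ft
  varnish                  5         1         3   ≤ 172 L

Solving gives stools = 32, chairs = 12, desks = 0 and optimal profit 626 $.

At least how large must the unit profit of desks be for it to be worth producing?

21.5

Both lumber and varnish are binding at x*.
Dual feasibility on the basic columns requires 1·y_lumber + 5·y_varnish = 16, 2·y_lumber + 1·y_varnish = 9.5.
Solving: y_lumber = 3.5, y_varnish = 2.5.
desks enters the basis when its profit ≥ yᵀa₃ = 3.5·4 + 2.5·3 = 21.5.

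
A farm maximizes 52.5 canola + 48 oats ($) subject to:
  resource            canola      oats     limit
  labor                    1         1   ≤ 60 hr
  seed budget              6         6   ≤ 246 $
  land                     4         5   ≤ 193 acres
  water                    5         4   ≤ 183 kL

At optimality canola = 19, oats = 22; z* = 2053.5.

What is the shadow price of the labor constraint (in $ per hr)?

0

Check each constraint at x*: labor 41/60 (slack 19); seed budget 246/246 (tight); land 186/193 (slack 7); water 183/183 (tight).
Since labor, land are not tight, their duals are 0.
Dual feasibility on the basic columns requires 6·y_seed budget + 5·y_water = 52.5, 6·y_seed budget + 4·y_water = 48.
This yields shadow prices y_seed budget = 5, y_water = 4.5.
Shadow price of labor = 0.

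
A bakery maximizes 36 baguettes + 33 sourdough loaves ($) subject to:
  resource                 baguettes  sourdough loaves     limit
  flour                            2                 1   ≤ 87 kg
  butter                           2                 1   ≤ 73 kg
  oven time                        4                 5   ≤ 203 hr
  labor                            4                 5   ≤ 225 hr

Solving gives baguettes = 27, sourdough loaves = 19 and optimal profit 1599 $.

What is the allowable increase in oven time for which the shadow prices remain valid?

22

Binding constraints: butter, oven time. The basis is B = [[2,1],[4,5]] with det 6.
Per unit increase in oven time, x* moves by d = (-0.1667, 0.3333).
The basis stays optimal until labor becomes binding; allowable increase = 22 hr.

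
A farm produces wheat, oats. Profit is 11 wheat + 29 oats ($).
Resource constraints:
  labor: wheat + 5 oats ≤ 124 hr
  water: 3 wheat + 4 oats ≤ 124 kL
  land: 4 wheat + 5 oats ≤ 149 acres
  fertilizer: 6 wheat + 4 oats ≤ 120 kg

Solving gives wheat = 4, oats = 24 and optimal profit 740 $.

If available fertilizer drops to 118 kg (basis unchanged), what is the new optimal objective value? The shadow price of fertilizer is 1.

738

Δb = -2, so new z* = 740 + (1)·(-2) = 740 − 2 = 738.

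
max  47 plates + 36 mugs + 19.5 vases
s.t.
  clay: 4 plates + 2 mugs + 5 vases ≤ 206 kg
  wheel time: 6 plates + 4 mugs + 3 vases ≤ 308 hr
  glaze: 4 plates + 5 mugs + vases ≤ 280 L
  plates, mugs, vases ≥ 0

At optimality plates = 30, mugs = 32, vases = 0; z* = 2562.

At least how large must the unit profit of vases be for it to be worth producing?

Check each constraint at x*: clay 184/206 (slack 22); wheel time 308/308 (tight); glaze 280/280 (tight).
By complementary slackness, y = 0 for the non-binding constraint.
Dual feasibility on the basic columns requires 6·y_wheel time + 4·y_glaze = 47, 4·y_wheel time + 5·y_glaze = 36.
Solving: y_wheel time = 6.5, y_glaze = 2.
vases enters the basis when its profit ≥ yᵀa₃ = 6.5·3 + 2·1 = 21.5.

21.5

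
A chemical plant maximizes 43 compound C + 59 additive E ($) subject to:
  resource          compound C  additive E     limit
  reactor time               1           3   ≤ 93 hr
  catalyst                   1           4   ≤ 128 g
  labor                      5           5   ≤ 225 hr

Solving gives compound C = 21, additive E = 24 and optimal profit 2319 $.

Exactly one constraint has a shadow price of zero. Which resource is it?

reactor time: 93/93 (binding)
catalyst: 117/128 (slack 11)
labor: 225/225 (binding)
By complementary slackness, a constraint with positive slack has shadow price 0 → catalyst.

catalyst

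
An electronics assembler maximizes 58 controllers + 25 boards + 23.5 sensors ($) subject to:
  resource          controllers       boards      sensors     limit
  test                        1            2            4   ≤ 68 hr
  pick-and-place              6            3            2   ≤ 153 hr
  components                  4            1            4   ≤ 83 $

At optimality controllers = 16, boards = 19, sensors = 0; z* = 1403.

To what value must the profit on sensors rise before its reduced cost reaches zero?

30

Binding: pick-and-place and components. Non-binding: test (14 unused).
Since test is not tight, its dual is 0.
Dual feasibility on the basic columns requires 6·y_pick-and-place + 4·y_components = 58, 3·y_pick-and-place + 1·y_components = 25.
Solving: y_pick-and-place = 7, y_components = 4.
sensors enters the basis when its profit ≥ yᵀa₃ = 7·2 + 4·4 = 30.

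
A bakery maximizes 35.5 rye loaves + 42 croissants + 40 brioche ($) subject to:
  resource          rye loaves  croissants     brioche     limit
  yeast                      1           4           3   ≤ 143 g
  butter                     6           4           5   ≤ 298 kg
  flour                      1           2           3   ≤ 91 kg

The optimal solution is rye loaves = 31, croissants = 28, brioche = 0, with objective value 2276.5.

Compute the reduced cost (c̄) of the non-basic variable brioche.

-1.5

Binding: yeast and butter. Non-binding: flour (4 unused).
Slack constraints have shadow price 0 (complementary slackness).
The binding rows give the dual system: 1·y_yeast + 6·y_butter = 35.5 and 4·y_yeast + 4·y_butter = 42.
This yields shadow prices y_yeast = 5.5, y_butter = 5.
Reduced cost of brioche: c₃ − yᵀa₃ = 40 − (5.5·3 + 5·5) = 40 − 41.5 = -1.5.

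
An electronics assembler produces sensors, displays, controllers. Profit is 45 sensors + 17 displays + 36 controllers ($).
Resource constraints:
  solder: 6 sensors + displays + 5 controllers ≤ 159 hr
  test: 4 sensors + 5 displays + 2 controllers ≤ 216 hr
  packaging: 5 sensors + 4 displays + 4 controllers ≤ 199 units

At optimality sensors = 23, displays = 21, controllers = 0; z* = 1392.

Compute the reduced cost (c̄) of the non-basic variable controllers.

Binding: solder and packaging. Non-binding: test (19 unused).
Slack constraints have shadow price 0 (complementary slackness).
Dual feasibility on the basic columns requires 6·y_solder + 5·y_packaging = 45, 1·y_solder + 4·y_packaging = 17.
This yields shadow prices y_solder = 5, y_packaging = 3.
Reduced cost of controllers: c₃ − yᵀa₃ = 36 − (5·5 + 3·4) = 36 − 37 = -1.

-1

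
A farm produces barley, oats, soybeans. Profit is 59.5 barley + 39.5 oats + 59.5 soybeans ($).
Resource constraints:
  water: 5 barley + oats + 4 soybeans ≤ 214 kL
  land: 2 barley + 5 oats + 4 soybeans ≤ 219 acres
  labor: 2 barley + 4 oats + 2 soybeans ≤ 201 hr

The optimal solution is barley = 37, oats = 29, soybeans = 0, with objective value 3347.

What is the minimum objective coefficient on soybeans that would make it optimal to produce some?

Binding: water and land. Non-binding: labor (11 unused).
Since labor is not tight, its dual is 0.
Dual feasibility on the basic columns requires 5·y_water + 2·y_land = 59.5, 1·y_water + 5·y_land = 39.5.
→ y_water = 9.5 and y_land = 6.
soybeans enters the basis when its profit ≥ yᵀa₃ = 9.5·4 + 6·4 = 62.

62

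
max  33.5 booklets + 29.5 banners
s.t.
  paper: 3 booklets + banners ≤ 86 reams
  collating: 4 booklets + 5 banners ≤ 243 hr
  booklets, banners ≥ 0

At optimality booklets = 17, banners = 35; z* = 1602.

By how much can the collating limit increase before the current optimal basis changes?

Binding constraints: paper, collating. The basis is B = [[3,1],[4,5]] with det 11.
Per unit increase in collating, x* moves by d = (-0.0909, 0.2727).
The basis stays optimal until booklets reaches 0; allowable increase = 187 hr.

187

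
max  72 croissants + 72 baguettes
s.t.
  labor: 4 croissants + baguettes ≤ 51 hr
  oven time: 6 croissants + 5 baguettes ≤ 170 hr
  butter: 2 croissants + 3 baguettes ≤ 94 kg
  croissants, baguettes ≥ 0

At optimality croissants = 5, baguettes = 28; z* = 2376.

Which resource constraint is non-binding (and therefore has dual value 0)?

labor: 48/51 (slack 3)
oven time: 170/170 (binding)
butter: 94/94 (binding)
By complementary slackness, a constraint with positive slack has shadow price 0 → labor.

labor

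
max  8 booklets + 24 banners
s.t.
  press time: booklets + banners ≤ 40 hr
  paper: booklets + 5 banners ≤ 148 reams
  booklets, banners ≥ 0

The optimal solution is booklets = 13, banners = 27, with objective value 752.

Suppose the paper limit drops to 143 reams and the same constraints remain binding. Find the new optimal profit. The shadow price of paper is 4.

Δb = -5, so new z* = 752 + (4)·(-5) = 752 − 20 = 732.

732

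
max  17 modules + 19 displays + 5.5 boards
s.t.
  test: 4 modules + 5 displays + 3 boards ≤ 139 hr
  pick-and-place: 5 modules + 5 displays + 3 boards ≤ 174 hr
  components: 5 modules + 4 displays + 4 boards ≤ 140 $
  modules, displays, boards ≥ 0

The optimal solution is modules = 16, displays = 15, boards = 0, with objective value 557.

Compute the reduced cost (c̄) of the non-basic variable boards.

Check each constraint at x*: test 139/139 (tight); pick-and-place 155/174 (slack 19); components 140/140 (tight).
Slack constraints have shadow price 0 (complementary slackness).
From A_Bᵀ y = c: 4·y_test + 5·y_components = 17; 5·y_test + 4·y_components = 19.
This yields shadow prices y_test = 3, y_components = 1.
Reduced cost of boards: c₃ − yᵀa₃ = 5.5 − (3·3 + 1·4) = 5.5 − 13 = -7.5.

-7.5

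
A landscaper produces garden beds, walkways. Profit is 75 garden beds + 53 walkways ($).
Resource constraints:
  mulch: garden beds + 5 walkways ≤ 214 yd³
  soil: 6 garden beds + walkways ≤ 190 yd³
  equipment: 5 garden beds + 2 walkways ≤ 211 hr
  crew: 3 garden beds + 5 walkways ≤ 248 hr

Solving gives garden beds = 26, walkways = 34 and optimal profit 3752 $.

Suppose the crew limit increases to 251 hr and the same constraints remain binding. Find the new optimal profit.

At the optimum: mulch uses 196 of 214 (slack = 18); soil uses 190 of 190 (binding); equipment uses 198 of 211 (slack = 13); crew uses 248 of 248 (binding).
By complementary slackness, y = 0 for the non-binding constraints.
Dual feasibility on the basic columns requires 6·y_soil + 3·y_crew = 75, 1·y_soil + 5·y_crew = 53.
→ y_soil = 8 and y_crew = 9.
Δz = y_crew·Δb = 9 × (3) = 27, so new z* = 3752 + 27 = 3779.

3779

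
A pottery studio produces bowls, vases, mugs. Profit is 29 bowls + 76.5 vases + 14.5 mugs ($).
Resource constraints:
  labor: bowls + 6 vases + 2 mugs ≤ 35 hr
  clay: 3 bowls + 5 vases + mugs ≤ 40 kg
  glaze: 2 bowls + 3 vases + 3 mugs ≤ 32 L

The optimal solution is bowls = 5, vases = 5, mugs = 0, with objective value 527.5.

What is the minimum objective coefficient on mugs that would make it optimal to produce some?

Binding: labor and clay. Non-binding: glaze (7 unused).
Since glaze is not tight, its dual is 0.
From A_Bᵀ y = c: 1·y_labor + 3·y_clay = 29; 6·y_labor + 5·y_clay = 76.5.
Solving: y_labor = 6.5, y_clay = 7.5.
mugs enters the basis when its profit ≥ yᵀa₃ = 6.5·2 + 7.5·1 = 20.5.

20.5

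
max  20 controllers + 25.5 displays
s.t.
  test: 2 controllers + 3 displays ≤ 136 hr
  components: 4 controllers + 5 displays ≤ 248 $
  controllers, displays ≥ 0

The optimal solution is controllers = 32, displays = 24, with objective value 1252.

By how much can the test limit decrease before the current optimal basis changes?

12

Binding constraints: test, components. The basis is B = [[2,3],[4,5]] with det -2.
Per unit decrease in test, x* moves by d = (2.5, -2).
The basis stays optimal until displays reaches 0; allowable decrease = 12 hr.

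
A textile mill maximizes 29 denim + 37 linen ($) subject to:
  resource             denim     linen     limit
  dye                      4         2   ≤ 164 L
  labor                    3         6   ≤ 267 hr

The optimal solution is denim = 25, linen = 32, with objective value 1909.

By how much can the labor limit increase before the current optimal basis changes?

225

Binding constraints: dye, labor. The basis is B = [[4,2],[3,6]] with det 18.
Per unit increase in labor, x* moves by d = (-0.1111, 0.2222).
The basis stays optimal until denim reaches 0; allowable increase = 225 hr.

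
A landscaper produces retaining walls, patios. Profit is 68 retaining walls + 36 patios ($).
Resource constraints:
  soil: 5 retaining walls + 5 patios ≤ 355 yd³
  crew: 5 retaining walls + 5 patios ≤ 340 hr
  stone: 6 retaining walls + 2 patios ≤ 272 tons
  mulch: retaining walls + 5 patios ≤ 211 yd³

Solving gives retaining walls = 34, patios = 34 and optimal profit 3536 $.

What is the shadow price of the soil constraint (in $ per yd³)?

Check each constraint at x*: soil 340/355 (slack 15); crew 340/340 (tight); stone 272/272 (tight); mulch 204/211 (slack 7).
Slack constraints have shadow price 0 (complementary slackness).
From A_Bᵀ y = c: 5·y_crew + 6·y_stone = 68; 5·y_crew + 2·y_stone = 36.
This yields shadow prices y_crew = 4, y_stone = 8.
Shadow price of soil = 0.

0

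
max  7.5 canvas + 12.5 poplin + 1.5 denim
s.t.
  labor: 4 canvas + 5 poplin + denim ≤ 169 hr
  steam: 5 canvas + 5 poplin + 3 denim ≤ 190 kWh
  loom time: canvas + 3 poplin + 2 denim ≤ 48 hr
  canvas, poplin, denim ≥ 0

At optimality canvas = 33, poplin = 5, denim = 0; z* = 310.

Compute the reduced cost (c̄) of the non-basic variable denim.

-6.5

Check each constraint at x*: labor 157/169 (slack 12); steam 190/190 (tight); loom time 48/48 (tight).
Slack constraints have shadow price 0 (complementary slackness).
Dual feasibility on the basic columns requires 5·y_steam + 1·y_loom time = 7.5, 5·y_steam + 3·y_loom time = 12.5.
This yields shadow prices y_steam = 1, y_loom time = 2.5.
Reduced cost of denim: c₃ − yᵀa₃ = 1.5 − (1·3 + 2.5·2) = 1.5 − 8 = -6.5.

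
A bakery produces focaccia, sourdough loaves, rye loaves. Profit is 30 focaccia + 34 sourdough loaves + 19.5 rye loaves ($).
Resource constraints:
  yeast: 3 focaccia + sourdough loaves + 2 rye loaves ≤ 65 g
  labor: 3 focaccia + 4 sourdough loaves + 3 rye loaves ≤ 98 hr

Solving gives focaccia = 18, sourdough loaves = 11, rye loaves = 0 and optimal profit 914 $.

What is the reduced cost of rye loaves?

Both yeast and labor are binding at x*.
Dual feasibility on the basic columns requires 3·y_yeast + 3·y_labor = 30, 1·y_yeast + 4·y_labor = 34.
Solving: y_yeast = 2, y_labor = 8.
Reduced cost of rye loaves: c₃ − yᵀa₃ = 19.5 − (2·2 + 8·3) = 19.5 − 28 = -8.5.

-8.5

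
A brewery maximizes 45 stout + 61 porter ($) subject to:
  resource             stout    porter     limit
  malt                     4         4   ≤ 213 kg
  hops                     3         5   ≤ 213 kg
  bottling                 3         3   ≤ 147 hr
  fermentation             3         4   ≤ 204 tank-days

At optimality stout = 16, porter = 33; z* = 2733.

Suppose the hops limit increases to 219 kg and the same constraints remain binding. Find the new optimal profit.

2781

Check each constraint at x*: malt 196/213 (slack 17); hops 213/213 (tight); bottling 147/147 (tight); fermentation 180/204 (slack 24).
Slack constraints have shadow price 0 (complementary slackness).
Dual feasibility on the basic columns requires 3·y_hops + 3·y_bottling = 45, 5·y_hops + 3·y_bottling = 61.
→ y_hops = 8 and y_bottling = 7.
Δz = y_hops·Δb = 8 × (6) = 48, so new z* = 2733 + 48 = 2781.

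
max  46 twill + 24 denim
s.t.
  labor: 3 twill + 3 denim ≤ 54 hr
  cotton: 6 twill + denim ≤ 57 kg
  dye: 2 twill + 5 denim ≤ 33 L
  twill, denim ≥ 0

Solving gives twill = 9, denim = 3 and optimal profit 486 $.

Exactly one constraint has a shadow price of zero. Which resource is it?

labor

labor: 36/54 (slack 18)
cotton: 57/57 (binding)
dye: 33/33 (binding)
By complementary slackness, a constraint with positive slack has shadow price 0 → labor.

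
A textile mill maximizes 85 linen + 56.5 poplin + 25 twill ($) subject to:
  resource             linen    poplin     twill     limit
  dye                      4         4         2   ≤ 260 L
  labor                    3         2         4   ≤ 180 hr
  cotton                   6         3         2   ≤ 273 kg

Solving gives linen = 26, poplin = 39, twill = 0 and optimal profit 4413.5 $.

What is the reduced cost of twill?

-8

At the optimum: dye uses 260 of 260 (binding); labor uses 156 of 180 (slack = 24); cotton uses 273 of 273 (binding).
Slack constraints have shadow price 0 (complementary slackness).
The binding rows give the dual system: 4·y_dye + 6·y_cotton = 85 and 4·y_dye + 3·y_cotton = 56.5.
→ y_dye = 7 and y_cotton = 9.5.
Reduced cost of twill: c₃ − yᵀa₃ = 25 − (7·2 + 9.5·2) = 25 − 33 = -8.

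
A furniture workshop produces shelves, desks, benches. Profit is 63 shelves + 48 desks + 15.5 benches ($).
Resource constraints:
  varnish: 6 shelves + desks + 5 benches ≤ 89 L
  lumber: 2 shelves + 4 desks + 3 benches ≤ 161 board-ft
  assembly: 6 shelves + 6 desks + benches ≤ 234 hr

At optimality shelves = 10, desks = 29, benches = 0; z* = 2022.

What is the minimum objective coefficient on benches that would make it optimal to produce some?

22.5

At the optimum: varnish uses 89 of 89 (binding); lumber uses 136 of 161 (slack = 25); assembly uses 234 of 234 (binding).
Slack constraints have shadow price 0 (complementary slackness).
From A_Bᵀ y = c: 6·y_varnish + 6·y_assembly = 63; 1·y_varnish + 6·y_assembly = 48.
→ y_varnish = 3 and y_assembly = 7.5.
benches enters the basis when its profit ≥ yᵀa₃ = 3·5 + 7.5·1 = 22.5.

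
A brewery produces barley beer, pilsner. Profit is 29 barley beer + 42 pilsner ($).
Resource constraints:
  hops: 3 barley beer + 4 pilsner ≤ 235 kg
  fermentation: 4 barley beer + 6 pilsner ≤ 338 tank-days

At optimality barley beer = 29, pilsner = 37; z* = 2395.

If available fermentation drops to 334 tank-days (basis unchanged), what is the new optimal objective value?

2375

At the optimum: hops uses 235 of 235 (binding); fermentation uses 338 of 338 (binding).
The binding rows give the dual system: 3·y_hops + 4·y_fermentation = 29 and 4·y_hops + 6·y_fermentation = 42.
Solving: y_hops = 3, y_fermentation = 5.
Δz = y_fermentation·Δb = 5 × (-4) = -20, so new z* = 2395 − 20 = 2375.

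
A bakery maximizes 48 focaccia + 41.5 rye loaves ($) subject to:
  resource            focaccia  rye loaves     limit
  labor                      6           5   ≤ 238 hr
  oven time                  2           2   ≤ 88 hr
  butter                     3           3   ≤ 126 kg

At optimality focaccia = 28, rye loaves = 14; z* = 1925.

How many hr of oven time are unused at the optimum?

4

oven time used = 2·28 + 2·14 = 84; slack = 88 − 84 = 4.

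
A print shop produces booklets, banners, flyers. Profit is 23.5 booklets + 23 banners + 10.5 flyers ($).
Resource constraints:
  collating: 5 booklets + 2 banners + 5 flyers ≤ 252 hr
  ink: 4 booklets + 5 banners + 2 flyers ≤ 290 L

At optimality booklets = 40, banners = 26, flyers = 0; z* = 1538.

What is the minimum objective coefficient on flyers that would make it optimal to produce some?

Check each constraint at x*: collating 252/252 (tight); ink 290/290 (tight).
The binding rows give the dual system: 5·y_collating + 4·y_ink = 23.5 and 2·y_collating + 5·y_ink = 23.
→ y_collating = 1.5 and y_ink = 4.
flyers enters the basis when its profit ≥ yᵀa₃ = 1.5·5 + 4·2 = 15.5.

15.5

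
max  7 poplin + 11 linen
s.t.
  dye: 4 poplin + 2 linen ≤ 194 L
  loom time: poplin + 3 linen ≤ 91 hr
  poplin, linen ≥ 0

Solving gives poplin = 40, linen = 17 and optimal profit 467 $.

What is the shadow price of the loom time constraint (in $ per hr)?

3

At the optimum: dye uses 194 of 194 (binding); loom time uses 91 of 91 (binding).
From A_Bᵀ y = c: 4·y_dye + 1·y_loom time = 7; 2·y_dye + 3·y_loom time = 11.
→ y_dye = 1 and y_loom time = 3.
Shadow price of loom time = 3.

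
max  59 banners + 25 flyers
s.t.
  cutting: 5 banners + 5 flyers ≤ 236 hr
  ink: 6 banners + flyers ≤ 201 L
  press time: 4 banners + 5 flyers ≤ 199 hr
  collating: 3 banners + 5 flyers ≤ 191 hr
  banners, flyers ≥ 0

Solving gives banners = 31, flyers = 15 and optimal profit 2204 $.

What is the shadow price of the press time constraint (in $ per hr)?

3.5

Binding: ink and press time. Non-binding: cutting (6 unused), collating (23 unused).
Since cutting, collating are not tight, their duals are 0.
Dual feasibility on the basic columns requires 6·y_ink + 4·y_press time = 59, 1·y_ink + 5·y_press time = 25.
→ y_ink = 7.5 and y_press time = 3.5.
Shadow price of press time = 3.5.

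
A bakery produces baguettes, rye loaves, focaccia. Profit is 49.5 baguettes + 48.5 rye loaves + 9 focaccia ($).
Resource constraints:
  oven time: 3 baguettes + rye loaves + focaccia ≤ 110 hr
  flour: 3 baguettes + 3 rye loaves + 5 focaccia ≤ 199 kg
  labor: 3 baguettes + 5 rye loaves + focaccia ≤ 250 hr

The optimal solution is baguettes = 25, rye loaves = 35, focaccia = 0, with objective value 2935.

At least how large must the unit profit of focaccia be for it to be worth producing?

16.5

Check each constraint at x*: oven time 110/110 (tight); flour 180/199 (slack 19); labor 250/250 (tight).
By complementary slackness, y = 0 for the non-binding constraint.
The binding rows give the dual system: 3·y_oven time + 3·y_labor = 49.5 and 1·y_oven time + 5·y_labor = 48.5.
Solving: y_oven time = 8.5, y_labor = 8.
focaccia enters the basis when its profit ≥ yᵀa₃ = 8.5·1 + 8·1 = 16.5.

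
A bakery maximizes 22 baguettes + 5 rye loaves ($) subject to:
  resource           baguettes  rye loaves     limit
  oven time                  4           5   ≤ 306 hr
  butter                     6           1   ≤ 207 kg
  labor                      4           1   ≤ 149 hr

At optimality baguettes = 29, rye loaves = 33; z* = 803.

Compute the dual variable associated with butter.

At the optimum: oven time uses 281 of 306 (slack = 25); butter uses 207 of 207 (binding); labor uses 149 of 149 (binding).
Slack constraints have shadow price 0 (complementary slackness).
From A_Bᵀ y = c: 6·y_butter + 4·y_labor = 22; 1·y_butter + 1·y_labor = 5.
This yields shadow prices y_butter = 1, y_labor = 4.
Shadow price of butter = 1.

1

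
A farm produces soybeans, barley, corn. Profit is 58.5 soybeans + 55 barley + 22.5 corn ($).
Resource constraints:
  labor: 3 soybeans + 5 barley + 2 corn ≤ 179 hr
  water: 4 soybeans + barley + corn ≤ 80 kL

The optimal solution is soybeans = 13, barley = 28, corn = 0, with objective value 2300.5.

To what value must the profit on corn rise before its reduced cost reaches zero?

Both labor and water are binding at x*.
Dual feasibility on the basic columns requires 3·y_labor + 4·y_water = 58.5, 5·y_labor + 1·y_water = 55.
This yields shadow prices y_labor = 9.5, y_water = 7.5.
corn enters the basis when its profit ≥ yᵀa₃ = 9.5·2 + 7.5·1 = 26.5.

26.5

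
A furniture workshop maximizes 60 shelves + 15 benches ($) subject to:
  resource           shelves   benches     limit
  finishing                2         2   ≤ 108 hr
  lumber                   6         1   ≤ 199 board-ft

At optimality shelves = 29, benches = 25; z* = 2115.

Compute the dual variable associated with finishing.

Check each constraint at x*: finishing 108/108 (tight); lumber 199/199 (tight).
Dual feasibility on the basic columns requires 2·y_finishing + 6·y_lumber = 60, 2·y_finishing + 1·y_lumber = 15.
This yields shadow prices y_finishing = 3, y_lumber = 9.
Shadow price of finishing = 3.

3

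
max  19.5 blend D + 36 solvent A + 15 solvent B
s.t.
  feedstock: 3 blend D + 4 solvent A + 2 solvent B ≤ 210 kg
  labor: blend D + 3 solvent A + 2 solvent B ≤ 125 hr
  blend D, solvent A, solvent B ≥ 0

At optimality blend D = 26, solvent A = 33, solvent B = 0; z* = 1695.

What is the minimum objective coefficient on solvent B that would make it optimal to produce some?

21

Both feedstock and labor are binding at x*.
Dual feasibility on the basic columns requires 3·y_feedstock + 1·y_labor = 19.5, 4·y_feedstock + 3·y_labor = 36.
Solving: y_feedstock = 4.5, y_labor = 6.
solvent B enters the basis when its profit ≥ yᵀa₃ = 4.5·2 + 6·2 = 21.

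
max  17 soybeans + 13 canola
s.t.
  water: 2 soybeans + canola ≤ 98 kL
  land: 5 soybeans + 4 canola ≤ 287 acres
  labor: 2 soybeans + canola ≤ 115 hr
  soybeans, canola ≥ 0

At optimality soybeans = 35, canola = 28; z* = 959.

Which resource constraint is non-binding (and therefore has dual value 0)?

water: 98/98 (binding)
land: 287/287 (binding)
labor: 98/115 (slack 17)
By complementary slackness, a constraint with positive slack has shadow price 0 → labor.

labor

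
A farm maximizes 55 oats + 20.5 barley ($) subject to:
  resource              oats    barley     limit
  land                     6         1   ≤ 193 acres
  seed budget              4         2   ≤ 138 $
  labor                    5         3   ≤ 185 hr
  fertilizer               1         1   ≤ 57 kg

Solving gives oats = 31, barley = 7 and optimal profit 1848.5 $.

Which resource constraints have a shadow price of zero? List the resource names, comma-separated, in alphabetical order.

land: 193/193 (binding)
seed budget: 138/138 (binding)
labor: 176/185 (slack 9)
fertilizer: 38/57 (slack 19)
By complementary slackness, a constraint with positive slack has shadow price 0 → fertilizer, labor.

fertilizer, labor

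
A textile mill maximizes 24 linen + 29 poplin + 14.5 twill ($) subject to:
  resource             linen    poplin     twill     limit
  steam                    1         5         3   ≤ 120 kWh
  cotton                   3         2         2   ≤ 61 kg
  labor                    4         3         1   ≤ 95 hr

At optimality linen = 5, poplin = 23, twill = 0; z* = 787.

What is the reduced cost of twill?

-8.5

Binding: steam and cotton. Non-binding: labor (6 unused).
Since labor is not tight, its dual is 0.
From A_Bᵀ y = c: 1·y_steam + 3·y_cotton = 24; 5·y_steam + 2·y_cotton = 29.
→ y_steam = 3 and y_cotton = 7.
Reduced cost of twill: c₃ − yᵀa₃ = 14.5 − (3·3 + 7·2) = 14.5 − 23 = -8.5.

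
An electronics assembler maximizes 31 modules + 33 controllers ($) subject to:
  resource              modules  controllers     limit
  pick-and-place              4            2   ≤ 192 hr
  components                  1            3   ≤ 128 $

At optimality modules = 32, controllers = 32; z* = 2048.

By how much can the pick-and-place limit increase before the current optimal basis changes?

320

Binding constraints: pick-and-place, components. The basis is B = [[4,2],[1,3]] with det 10.
Per unit increase in pick-and-place, x* moves by d = (0.3, -0.1).
The basis stays optimal until controllers reaches 0; allowable increase = 320 hr.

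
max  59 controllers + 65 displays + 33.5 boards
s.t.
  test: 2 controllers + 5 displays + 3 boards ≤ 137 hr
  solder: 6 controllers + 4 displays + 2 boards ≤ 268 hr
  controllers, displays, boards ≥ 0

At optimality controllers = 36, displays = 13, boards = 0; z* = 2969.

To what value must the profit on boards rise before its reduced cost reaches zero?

Check each constraint at x*: test 137/137 (tight); solder 268/268 (tight).
From A_Bᵀ y = c: 2·y_test + 6·y_solder = 59; 5·y_test + 4·y_solder = 65.
→ y_test = 7 and y_solder = 7.5.
boards enters the basis when its profit ≥ yᵀa₃ = 7·3 + 7.5·2 = 36.

36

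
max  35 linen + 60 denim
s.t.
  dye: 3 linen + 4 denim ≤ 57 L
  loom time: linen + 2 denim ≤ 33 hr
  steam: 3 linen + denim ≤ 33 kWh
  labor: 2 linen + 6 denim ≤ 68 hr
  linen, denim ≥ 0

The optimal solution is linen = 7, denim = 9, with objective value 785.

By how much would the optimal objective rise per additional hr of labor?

At the optimum: dye uses 57 of 57 (binding); loom time uses 25 of 33 (slack = 8); steam uses 30 of 33 (slack = 3); labor uses 68 of 68 (binding).
By complementary slackness, y = 0 for the non-binding constraints.
The binding rows give the dual system: 3·y_dye + 2·y_labor = 35 and 4·y_dye + 6·y_labor = 60.
Solving: y_dye = 9, y_labor = 4.
Shadow price of labor = 4.

4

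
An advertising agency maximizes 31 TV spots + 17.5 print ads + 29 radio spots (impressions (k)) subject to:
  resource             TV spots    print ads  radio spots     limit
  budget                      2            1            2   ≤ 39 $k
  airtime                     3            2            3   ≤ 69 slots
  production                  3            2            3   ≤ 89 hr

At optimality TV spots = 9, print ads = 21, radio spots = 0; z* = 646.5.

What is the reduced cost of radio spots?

-2

Check each constraint at x*: budget 39/39 (tight); airtime 69/69 (tight); production 69/89 (slack 20).
By complementary slackness, y = 0 for the non-binding constraint.
From A_Bᵀ y = c: 2·y_budget + 3·y_airtime = 31; 1·y_budget + 2·y_airtime = 17.5.
This yields shadow prices y_budget = 9.5, y_airtime = 4.
Reduced cost of radio spots: c₃ − yᵀa₃ = 29 − (9.5·2 + 4·3) = 29 − 31 = -2.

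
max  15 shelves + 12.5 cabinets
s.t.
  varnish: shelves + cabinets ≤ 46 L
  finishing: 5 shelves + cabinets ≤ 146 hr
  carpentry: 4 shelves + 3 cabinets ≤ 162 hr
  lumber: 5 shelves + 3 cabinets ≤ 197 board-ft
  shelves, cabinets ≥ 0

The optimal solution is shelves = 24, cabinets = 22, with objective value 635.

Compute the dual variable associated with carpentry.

2.5

Check each constraint at x*: varnish 46/46 (tight); finishing 142/146 (slack 4); carpentry 162/162 (tight); lumber 186/197 (slack 11).
Since finishing, lumber are not tight, their duals are 0.
Dual feasibility on the basic columns requires 1·y_varnish + 4·y_carpentry = 15, 1·y_varnish + 3·y_carpentry = 12.5.
This yields shadow prices y_varnish = 5, y_carpentry = 2.5.
Shadow price of carpentry = 2.5.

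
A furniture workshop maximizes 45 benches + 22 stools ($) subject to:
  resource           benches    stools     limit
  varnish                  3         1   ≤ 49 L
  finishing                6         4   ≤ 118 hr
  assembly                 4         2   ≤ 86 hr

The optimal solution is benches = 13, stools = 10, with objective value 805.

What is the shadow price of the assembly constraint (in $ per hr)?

0

Binding: varnish and finishing. Non-binding: assembly (14 unused).
By complementary slackness, y = 0 for the non-binding constraint.
From A_Bᵀ y = c: 3·y_varnish + 6·y_finishing = 45; 1·y_varnish + 4·y_finishing = 22.
This yields shadow prices y_varnish = 8, y_finishing = 3.5.
Shadow price of assembly = 0.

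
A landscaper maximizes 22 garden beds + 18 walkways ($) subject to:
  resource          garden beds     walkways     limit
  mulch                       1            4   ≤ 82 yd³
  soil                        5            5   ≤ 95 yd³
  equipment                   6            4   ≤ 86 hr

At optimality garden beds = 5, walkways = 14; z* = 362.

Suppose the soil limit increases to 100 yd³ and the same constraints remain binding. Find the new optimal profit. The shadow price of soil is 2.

Δb = 5, so new z* = 362 + (2)·(5) = 362 + 10 = 372.

372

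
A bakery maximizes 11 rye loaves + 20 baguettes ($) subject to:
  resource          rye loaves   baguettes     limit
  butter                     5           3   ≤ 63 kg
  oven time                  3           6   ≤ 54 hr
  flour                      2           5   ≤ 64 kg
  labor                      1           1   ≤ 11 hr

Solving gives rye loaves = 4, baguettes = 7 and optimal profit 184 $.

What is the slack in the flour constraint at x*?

21

flour used = 2·4 + 5·7 = 43; slack = 64 − 43 = 21.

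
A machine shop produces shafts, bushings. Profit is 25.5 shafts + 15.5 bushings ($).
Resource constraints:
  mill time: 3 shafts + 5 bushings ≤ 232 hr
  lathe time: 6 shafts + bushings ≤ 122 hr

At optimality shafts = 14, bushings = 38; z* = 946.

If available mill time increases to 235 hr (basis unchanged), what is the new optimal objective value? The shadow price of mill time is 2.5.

953.5

Δb = 3, so new z* = 946 + (2.5)·(3) = 946 + 7.5 = 953.5.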